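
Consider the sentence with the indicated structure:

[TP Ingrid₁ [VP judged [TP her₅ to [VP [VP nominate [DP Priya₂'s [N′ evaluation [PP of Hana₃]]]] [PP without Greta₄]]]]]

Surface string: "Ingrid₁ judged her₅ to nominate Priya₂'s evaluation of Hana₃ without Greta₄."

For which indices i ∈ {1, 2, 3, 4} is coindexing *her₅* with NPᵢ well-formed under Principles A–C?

*her* is a pronoun, so Principle B applies: it must be free in its binding domain.
Binding domain of *her₅*: the matrix TP, whose subject is Ingrid₁.
*Ingrid₁* c-commands the pronoun within its binding domain → coindexation would violate Principle B.
*Priya₂*: the pronoun c-commands this R-expression → coindexation would violate Principle C on *Priya₂*.
*Hana₃*: the pronoun c-commands this R-expression → coindexation would violate Principle C on *Hana₃*.
*Greta₄*: the pronoun c-commands this R-expression → coindexation would violate Principle C on *Greta₄*.

none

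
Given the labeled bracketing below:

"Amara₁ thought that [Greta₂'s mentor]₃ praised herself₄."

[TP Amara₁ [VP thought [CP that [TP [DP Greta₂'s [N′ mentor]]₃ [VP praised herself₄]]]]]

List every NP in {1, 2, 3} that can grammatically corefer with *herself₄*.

{3}

*herself* is an anaphor, so Principle A applies: it must be bound in its binding domain.
Binding domain of *herself₄*: the embedded TP, whose subject is [Greta₂'s mentor]₃.
*Amara₁* c-commands the anaphor but is outside its binding domain → cannot satisfy Principle A.
*Greta₂* does not c-command the anaphor → cannot bind it.
*[Greta₂'s mentor]₃* c-commands the anaphor within its binding domain → licit binder.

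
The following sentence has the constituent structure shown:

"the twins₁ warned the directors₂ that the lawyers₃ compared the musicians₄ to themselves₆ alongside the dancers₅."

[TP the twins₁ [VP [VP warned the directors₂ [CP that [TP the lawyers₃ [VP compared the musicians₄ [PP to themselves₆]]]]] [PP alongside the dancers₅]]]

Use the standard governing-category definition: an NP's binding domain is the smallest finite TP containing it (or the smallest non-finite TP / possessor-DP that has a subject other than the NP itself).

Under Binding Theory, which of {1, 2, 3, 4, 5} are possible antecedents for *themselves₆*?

{3, 4}

*themselves* is an anaphor, so Principle A applies: it must be bound in its binding domain.
Binding domain of *themselves₆*: the embedded TP, whose subject is the lawyers₃.
*the twins₁* c-commands the anaphor but is outside its binding domain → cannot satisfy Principle A.
*the directors₂* c-commands the anaphor but is outside its binding domain → cannot satisfy Principle A.
*the lawyers₃* c-commands the anaphor within its binding domain → licit binder.
*the musicians₄* c-commands the anaphor within its binding domain → licit binder.
*the dancers₅* does not c-command the anaphor → cannot bind it.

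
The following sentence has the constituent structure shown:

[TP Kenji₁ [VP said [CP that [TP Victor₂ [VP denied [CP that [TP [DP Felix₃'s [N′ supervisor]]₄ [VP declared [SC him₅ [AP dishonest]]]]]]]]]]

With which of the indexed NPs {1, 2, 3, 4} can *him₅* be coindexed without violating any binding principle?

{1, 2, 3}

*him* is a pronoun, so Principle B applies: it must be free in its binding domain.
Binding domain of *him₅*: the embedded TP, whose subject is [Felix₃'s supervisor]₄.
*Kenji₁* c-commands the pronoun but from outside its binding domain, and is not c-commanded by it → coindexation permitted.
*Victor₂* c-commands the pronoun but from outside its binding domain, and is not c-commanded by it → coindexation permitted.
*Felix₃* and the pronoun do not c-command one another → neither Principle B nor Principle C is at stake; coindexation permitted.
*[Felix₃'s supervisor]₄* c-commands the pronoun within its binding domain → coindexation would violate Principle B.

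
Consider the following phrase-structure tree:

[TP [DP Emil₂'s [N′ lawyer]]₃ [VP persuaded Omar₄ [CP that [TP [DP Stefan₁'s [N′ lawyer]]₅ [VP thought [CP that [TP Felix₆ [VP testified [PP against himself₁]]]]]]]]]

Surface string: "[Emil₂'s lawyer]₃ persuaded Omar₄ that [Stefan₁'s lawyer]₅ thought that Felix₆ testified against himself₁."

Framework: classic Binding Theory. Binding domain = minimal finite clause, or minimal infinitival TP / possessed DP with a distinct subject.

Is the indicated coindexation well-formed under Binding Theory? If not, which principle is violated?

The two coindexed NPs are *Stefan₁* and *himself₁*.
*himself₁* is an anaphor. Principle A requires it to be bound within its binding domain — the embedded TP, whose subject is Felix₆.
Within that domain it is c-commanded by *Felix₆*, which does not share its index.
*Stefan₁* does not c-command the anaphor at all.
The anaphor is unbound in its domain → Principle A violation.

Principle A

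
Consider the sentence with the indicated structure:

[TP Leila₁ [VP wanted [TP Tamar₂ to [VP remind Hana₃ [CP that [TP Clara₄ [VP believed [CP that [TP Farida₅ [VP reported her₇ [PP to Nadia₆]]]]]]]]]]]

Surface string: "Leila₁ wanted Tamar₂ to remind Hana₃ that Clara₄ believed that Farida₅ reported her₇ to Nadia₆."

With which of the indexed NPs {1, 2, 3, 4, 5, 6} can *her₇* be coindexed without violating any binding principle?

{1, 2, 3, 4}

*her* is a pronoun, so Principle B applies: it must be free in its binding domain.
Binding domain of *her₇*: the embedded TP, whose subject is Farida₅.
*Leila₁* c-commands the pronoun but from outside its binding domain, and is not c-commanded by it → coindexation permitted.
*Tamar₂* c-commands the pronoun but from outside its binding domain, and is not c-commanded by it → coindexation permitted.
*Hana₃* c-commands the pronoun but from outside its binding domain, and is not c-commanded by it → coindexation permitted.
*Clara₄* c-commands the pronoun but from outside its binding domain, and is not c-commanded by it → coindexation permitted.
*Farida₅* c-commands the pronoun within its binding domain → coindexation would violate Principle B.
*Nadia₆*: the pronoun c-commands this R-expression → coindexation would violate Principle C on *Nadia₆*.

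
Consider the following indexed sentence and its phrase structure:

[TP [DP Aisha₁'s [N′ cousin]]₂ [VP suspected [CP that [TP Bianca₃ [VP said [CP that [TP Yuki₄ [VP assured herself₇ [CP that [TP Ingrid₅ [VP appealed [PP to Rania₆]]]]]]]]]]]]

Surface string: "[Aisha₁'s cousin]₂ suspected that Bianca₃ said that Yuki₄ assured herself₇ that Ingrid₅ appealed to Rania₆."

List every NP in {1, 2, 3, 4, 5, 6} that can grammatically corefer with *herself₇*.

{4}

*herself* is an anaphor, so Principle A applies: it must be bound in its binding domain.
Binding domain of *herself₇*: the embedded TP, whose subject is Yuki₄.
*Aisha₁* does not c-command the anaphor → cannot bind it.
*[Aisha₁'s cousin]₂* c-commands the anaphor but is outside its binding domain → cannot satisfy Principle A.
*Bianca₃* c-commands the anaphor but is outside its binding domain → cannot satisfy Principle A.
*Yuki₄* c-commands the anaphor within its binding domain → licit binder.
*Ingrid₅* does not c-command the anaphor → cannot bind it.
*Rania₆* does not c-command the anaphor → cannot bind it.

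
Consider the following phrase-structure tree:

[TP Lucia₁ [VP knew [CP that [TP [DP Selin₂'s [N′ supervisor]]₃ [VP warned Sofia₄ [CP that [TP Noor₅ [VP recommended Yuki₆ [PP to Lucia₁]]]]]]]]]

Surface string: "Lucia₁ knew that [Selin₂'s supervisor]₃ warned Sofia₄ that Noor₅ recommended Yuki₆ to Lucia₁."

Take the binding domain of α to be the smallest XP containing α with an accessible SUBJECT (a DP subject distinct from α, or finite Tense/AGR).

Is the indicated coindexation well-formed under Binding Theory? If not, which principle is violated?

The two coindexed NPs are *Lucia₁* (the lower occurrence) and *Lucia₁* (the higher occurrence).
*Lucia₁* (the lower occurrence) is an R-expression. Principle C requires it to be free everywhere.
*Lucia₁* (the higher occurrence) c-commands it and carries the same index.
The R-expression is bound → Principle C violation.

Principle C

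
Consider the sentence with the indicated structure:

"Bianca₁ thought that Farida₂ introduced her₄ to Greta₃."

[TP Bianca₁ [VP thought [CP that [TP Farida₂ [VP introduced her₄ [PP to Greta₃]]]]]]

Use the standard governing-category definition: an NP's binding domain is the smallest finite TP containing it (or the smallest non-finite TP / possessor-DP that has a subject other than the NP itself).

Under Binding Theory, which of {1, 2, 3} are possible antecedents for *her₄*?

*her* is a pronoun, so Principle B applies: it must be free in its binding domain.
Binding domain of *her₄*: the embedded TP, whose subject is Farida₂.
*Bianca₁* c-commands the pronoun but from outside its binding domain, and is not c-commanded by it → coindexation permitted.
*Farida₂* c-commands the pronoun within its binding domain → coindexation would violate Principle B.
*Greta₃*: the pronoun c-commands this R-expression → coindexation would violate Principle C on *Greta₃*.

{1}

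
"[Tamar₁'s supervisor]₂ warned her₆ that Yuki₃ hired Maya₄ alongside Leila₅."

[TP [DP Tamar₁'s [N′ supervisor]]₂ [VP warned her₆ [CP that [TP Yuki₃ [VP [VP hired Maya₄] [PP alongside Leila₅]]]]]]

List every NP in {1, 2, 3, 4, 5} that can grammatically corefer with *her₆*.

*her* is a pronoun, so Principle B applies: it must be free in its binding domain.
Binding domain of *her₆*: the matrix TP, whose subject is [Tamar₁'s supervisor]₂.
*Tamar₁* and the pronoun do not c-command one another → neither Principle B nor Principle C is at stake; coindexation permitted.
*[Tamar₁'s supervisor]₂* c-commands the pronoun within its binding domain → coindexation would violate Principle B.
*Yuki₃*: the pronoun c-commands this R-expression → coindexation would violate Principle C on *Yuki₃*.
*Maya₄*: the pronoun c-commands this R-expression → coindexation would violate Principle C on *Maya₄*.
*Leila₅*: the pronoun c-commands this R-expression → coindexation would violate Principle C on *Leila₅*.

{1}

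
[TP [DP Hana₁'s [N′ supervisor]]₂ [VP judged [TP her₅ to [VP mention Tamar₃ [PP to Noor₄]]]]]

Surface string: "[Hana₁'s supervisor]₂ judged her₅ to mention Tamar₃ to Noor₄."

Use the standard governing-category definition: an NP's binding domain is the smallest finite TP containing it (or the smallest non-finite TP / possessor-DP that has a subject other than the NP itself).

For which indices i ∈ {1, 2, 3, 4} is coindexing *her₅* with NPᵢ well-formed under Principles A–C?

*her* is a pronoun, so Principle B applies: it must be free in its binding domain.
Binding domain of *her₅*: the matrix TP, whose subject is [Hana₁'s supervisor]₂.
*Hana₁* and the pronoun do not c-command one another → neither Principle B nor Principle C is at stake; coindexation permitted.
*[Hana₁'s supervisor]₂* c-commands the pronoun within its binding domain → coindexation would violate Principle B.
*Tamar₃*: the pronoun c-commands this R-expression → coindexation would violate Principle C on *Tamar₃*.
*Noor₄*: the pronoun c-commands this R-expression → coindexation would violate Principle C on *Noor₄*.

{1}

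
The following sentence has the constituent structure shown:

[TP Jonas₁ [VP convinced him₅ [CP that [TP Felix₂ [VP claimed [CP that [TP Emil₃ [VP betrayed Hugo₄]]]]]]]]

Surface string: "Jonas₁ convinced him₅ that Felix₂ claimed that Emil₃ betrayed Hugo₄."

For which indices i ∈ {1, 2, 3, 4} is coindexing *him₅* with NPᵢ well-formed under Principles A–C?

none

*him* is a pronoun, so Principle B applies: it must be free in its binding domain.
Binding domain of *him₅*: the matrix TP, whose subject is Jonas₁.
*Jonas₁* c-commands the pronoun within its binding domain → coindexation would violate Principle B.
*Felix₂*: the pronoun c-commands this R-expression → coindexation would violate Principle C on *Felix₂*.
*Emil₃*: the pronoun c-commands this R-expression → coindexation would violate Principle C on *Emil₃*.
*Hugo₄*: the pronoun c-commands this R-expression → coindexation would violate Principle C on *Hugo₄*.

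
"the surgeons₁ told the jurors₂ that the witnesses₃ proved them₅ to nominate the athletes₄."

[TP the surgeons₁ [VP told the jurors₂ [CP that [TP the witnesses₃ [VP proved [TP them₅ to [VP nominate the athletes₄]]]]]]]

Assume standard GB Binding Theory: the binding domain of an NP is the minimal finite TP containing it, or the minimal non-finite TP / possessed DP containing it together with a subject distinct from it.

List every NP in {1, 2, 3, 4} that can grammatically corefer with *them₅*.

*them* is a pronoun, so Principle B applies: it must be free in its binding domain.
Binding domain of *them₅*: the embedded TP, whose subject is the witnesses₃.
*the surgeons₁* c-commands the pronoun but from outside its binding domain, and is not c-commanded by it → coindexation permitted.
*the jurors₂* c-commands the pronoun but from outside its binding domain, and is not c-commanded by it → coindexation permitted.
*the witnesses₃* c-commands the pronoun within its binding domain → coindexation would violate Principle B.
*the athletes₄*: the pronoun c-commands this R-expression → coindexation would violate Principle C on *the athletes₄*.

{1, 2}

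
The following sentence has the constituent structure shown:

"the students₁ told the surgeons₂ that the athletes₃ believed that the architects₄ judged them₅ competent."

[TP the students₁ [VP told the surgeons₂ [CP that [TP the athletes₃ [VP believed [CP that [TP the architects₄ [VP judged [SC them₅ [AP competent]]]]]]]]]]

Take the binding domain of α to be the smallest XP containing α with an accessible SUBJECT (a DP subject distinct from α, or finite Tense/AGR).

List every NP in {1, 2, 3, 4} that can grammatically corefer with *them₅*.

*them* is a pronoun, so Principle B applies: it must be free in its binding domain.
Binding domain of *them₅*: the embedded TP, whose subject is the architects₄.
*the students₁* c-commands the pronoun but from outside its binding domain, and is not c-commanded by it → coindexation permitted.
*the surgeons₂* c-commands the pronoun but from outside its binding domain, and is not c-commanded by it → coindexation permitted.
*the athletes₃* c-commands the pronoun but from outside its binding domain, and is not c-commanded by it → coindexation permitted.
*the architects₄* c-commands the pronoun within its binding domain → coindexation would violate Principle B.

{1, 2, 3}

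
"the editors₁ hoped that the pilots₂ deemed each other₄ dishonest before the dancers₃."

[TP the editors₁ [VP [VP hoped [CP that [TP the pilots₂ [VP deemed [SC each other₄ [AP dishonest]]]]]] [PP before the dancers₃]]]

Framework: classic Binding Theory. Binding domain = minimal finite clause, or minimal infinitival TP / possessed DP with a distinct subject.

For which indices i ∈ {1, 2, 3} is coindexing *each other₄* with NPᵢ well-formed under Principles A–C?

{2}

*each other* is an anaphor, so Principle A applies: it must be bound in its binding domain.
Binding domain of *each other₄*: the embedded TP, whose subject is the pilots₂.
*the editors₁* c-commands the anaphor but is outside its binding domain → cannot satisfy Principle A.
*the pilots₂* c-commands the anaphor within its binding domain → licit binder.
*the dancers₃* does not c-command the anaphor → cannot bind it.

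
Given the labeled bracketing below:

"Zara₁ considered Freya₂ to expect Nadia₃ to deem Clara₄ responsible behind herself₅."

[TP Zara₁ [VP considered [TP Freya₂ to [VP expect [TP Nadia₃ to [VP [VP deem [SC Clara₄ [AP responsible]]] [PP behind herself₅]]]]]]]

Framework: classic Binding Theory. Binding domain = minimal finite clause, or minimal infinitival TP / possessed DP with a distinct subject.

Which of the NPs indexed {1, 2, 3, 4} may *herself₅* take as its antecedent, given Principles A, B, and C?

*herself* is an anaphor, so Principle A applies: it must be bound in its binding domain.
Binding domain of *herself₅*: the embedded TP, whose subject is Nadia₃.
*Zara₁* c-commands the anaphor but is outside its binding domain → cannot satisfy Principle A.
*Freya₂* c-commands the anaphor but is outside its binding domain → cannot satisfy Principle A.
*Nadia₃* c-commands the anaphor within its binding domain → licit binder.
*Clara₄* does not c-command the anaphor → cannot bind it.

{3}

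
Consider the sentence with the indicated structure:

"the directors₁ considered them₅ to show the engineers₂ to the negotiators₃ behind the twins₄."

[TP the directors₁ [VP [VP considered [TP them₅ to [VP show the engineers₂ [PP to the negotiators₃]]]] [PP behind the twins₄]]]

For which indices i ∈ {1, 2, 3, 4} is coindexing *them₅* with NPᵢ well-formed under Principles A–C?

{4}

*them* is a pronoun, so Principle B applies: it must be free in its binding domain.
Binding domain of *them₅*: the matrix TP, whose subject is the directors₁.
*the directors₁* c-commands the pronoun within its binding domain → coindexation would violate Principle B.
*the engineers₂*: the pronoun c-commands this R-expression → coindexation would violate Principle C on *the engineers₂*.
*the negotiators₃*: the pronoun c-commands this R-expression → coindexation would violate Principle C on *the negotiators₃*.
*the twins₄* and the pronoun do not c-command one another → neither Principle B nor Principle C is at stake; coindexation permitted.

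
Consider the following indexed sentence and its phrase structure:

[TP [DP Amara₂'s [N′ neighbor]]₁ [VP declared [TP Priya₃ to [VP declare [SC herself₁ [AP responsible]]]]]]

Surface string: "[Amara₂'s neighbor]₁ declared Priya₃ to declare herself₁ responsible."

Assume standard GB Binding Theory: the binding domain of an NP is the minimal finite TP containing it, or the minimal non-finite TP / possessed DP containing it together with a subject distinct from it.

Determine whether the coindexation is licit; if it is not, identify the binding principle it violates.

The two coindexed NPs are *[Amara₂'s neighbor]₁* and *herself₁*.
*herself₁* is an anaphor. Principle A requires it to be bound within its binding domain — the embedded TP, whose subject is Priya₃.
Within that domain it is c-commanded by *Priya₃*, which does not share its index.
*[Amara₂'s neighbor]₁* does c-command the anaphor, but from outside its binding domain.
The anaphor is unbound in its domain → Principle A violation.

Principle A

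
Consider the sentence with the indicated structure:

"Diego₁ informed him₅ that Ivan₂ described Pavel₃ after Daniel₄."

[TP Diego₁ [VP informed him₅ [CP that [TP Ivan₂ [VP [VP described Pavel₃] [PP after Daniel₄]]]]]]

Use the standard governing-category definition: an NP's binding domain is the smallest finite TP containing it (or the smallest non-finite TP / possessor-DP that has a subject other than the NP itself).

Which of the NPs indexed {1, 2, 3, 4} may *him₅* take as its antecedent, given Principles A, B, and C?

none

*him* is a pronoun, so Principle B applies: it must be free in its binding domain.
Binding domain of *him₅*: the matrix TP, whose subject is Diego₁.
*Diego₁* c-commands the pronoun within its binding domain → coindexation would violate Principle B.
*Ivan₂*: the pronoun c-commands this R-expression → coindexation would violate Principle C on *Ivan₂*.
*Pavel₃*: the pronoun c-commands this R-expression → coindexation would violate Principle C on *Pavel₃*.
*Daniel₄*: the pronoun c-commands this R-expression → coindexation would violate Principle C on *Daniel₄*.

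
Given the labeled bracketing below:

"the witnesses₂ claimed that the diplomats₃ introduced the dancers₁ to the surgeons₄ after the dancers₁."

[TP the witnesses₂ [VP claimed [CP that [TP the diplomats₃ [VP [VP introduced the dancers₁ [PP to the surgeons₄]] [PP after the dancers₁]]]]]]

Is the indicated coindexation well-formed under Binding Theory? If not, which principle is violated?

The two coindexed NPs are *the dancers₁* and *the dancers₁*.
*the dancers₁* is an R-expression; no coindexed NP c-commands it, so Principle C holds.
*the dancers₁* is an R-expression; *the dancers₁* does not c-command it, and no other NP shares its index, so Principle C is satisfied.
All principles are respected.

grammatical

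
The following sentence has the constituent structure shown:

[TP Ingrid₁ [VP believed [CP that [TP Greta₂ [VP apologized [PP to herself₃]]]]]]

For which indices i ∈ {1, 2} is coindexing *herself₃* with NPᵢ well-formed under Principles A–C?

{2}

*herself* is an anaphor, so Principle A applies: it must be bound in its binding domain.
Binding domain of *herself₃*: the embedded TP, whose subject is Greta₂.
*Ingrid₁* c-commands the anaphor but is outside its binding domain → cannot satisfy Principle A.
*Greta₂* c-commands the anaphor within its binding domain → licit binder.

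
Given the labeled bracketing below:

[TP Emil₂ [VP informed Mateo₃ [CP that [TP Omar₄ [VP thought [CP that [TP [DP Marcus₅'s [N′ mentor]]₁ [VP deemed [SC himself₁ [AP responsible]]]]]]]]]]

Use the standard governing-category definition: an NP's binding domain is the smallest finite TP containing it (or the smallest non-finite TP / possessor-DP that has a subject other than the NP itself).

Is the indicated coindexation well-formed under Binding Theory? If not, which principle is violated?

grammatical

The two coindexed NPs are *[Marcus₅'s mentor]₁* and *himself₁*.
*himself₁* is an anaphor; its binding domain is the embedded TP, whose subject is [Marcus₅'s mentor]₁. *[Marcus₅'s mentor]₁* c-commands it within that domain and shares its index, so Principle A is satisfied.
*[Marcus₅'s mentor]₁* is an R-expression; *himself₁* does not c-command it, and no other NP shares its index, so Principle C is satisfied.
All principles are respected.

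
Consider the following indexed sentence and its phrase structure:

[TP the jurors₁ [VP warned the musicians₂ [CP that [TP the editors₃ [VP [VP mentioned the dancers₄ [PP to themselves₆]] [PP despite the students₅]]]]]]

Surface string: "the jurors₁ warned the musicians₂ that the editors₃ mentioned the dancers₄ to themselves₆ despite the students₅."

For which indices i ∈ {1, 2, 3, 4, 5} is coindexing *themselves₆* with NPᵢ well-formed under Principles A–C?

*themselves* is an anaphor, so Principle A applies: it must be bound in its binding domain.
Binding domain of *themselves₆*: the embedded TP, whose subject is the editors₃.
*the jurors₁* c-commands the anaphor but is outside its binding domain → cannot satisfy Principle A.
*the musicians₂* c-commands the anaphor but is outside its binding domain → cannot satisfy Principle A.
*the editors₃* c-commands the anaphor within its binding domain → licit binder.
*the dancers₄* c-commands the anaphor within its binding domain → licit binder.
*the students₅* does not c-command the anaphor → cannot bind it.

{3, 4}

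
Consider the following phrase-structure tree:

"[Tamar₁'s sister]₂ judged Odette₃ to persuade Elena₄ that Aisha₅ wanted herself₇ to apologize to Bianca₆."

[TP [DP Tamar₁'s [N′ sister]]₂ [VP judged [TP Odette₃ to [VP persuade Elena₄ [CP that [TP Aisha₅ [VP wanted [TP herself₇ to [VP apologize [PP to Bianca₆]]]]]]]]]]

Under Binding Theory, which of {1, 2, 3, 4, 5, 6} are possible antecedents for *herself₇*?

*herself* is an anaphor, so Principle A applies: it must be bound in its binding domain.
Binding domain of *herself₇*: the embedded TP, whose subject is Aisha₅.
*Tamar₁* does not c-command the anaphor → cannot bind it.
*[Tamar₁'s sister]₂* c-commands the anaphor but is outside its binding domain → cannot satisfy Principle A.
*Odette₃* c-commands the anaphor but is outside its binding domain → cannot satisfy Principle A.
*Elena₄* c-commands the anaphor but is outside its binding domain → cannot satisfy Principle A.
*Aisha₅* c-commands the anaphor within its binding domain → licit binder.
*Bianca₆* does not c-command the anaphor → cannot bind it.

{5}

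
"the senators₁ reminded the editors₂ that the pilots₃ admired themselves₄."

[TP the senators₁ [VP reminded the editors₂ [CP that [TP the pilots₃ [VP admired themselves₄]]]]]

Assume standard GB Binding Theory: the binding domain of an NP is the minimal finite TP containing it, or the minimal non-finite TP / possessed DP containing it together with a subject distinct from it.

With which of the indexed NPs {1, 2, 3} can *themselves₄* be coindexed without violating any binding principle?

*themselves* is an anaphor, so Principle A applies: it must be bound in its binding domain.
Binding domain of *themselves₄*: the embedded TP, whose subject is the pilots₃.
*the senators₁* c-commands the anaphor but is outside its binding domain → cannot satisfy Principle A.
*the editors₂* c-commands the anaphor but is outside its binding domain → cannot satisfy Principle A.
*the pilots₃* c-commands the anaphor within its binding domain → licit binder.

{3}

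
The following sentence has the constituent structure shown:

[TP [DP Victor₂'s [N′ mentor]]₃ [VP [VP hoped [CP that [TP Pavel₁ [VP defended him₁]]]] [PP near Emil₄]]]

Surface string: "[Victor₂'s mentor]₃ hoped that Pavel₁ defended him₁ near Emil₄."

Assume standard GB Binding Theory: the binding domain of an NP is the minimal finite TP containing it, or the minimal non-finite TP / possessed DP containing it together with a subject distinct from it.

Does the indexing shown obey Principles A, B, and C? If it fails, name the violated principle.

Principle B

The two coindexed NPs are *Pavel₁* and *him₁*.
*him₁* is a pronoun. Its binding domain is the embedded TP, whose subject is Pavel₁.
*Pavel₁* c-commands it within that domain and carries the same index.
The pronoun is locally bound → Principle B violation.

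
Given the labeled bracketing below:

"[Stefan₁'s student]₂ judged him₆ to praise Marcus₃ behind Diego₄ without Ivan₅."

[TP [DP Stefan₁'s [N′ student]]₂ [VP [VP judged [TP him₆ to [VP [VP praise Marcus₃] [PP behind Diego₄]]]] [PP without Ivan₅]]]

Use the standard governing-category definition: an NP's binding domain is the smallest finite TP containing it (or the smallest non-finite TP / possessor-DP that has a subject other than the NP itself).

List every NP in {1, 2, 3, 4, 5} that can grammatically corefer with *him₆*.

{1, 5}

*him* is a pronoun, so Principle B applies: it must be free in its binding domain.
Binding domain of *him₆*: the matrix TP, whose subject is [Stefan₁'s student]₂.
*Stefan₁* and the pronoun do not c-command one another → neither Principle B nor Principle C is at stake; coindexation permitted.
*[Stefan₁'s student]₂* c-commands the pronoun within its binding domain → coindexation would violate Principle B.
*Marcus₃*: the pronoun c-commands this R-expression → coindexation would violate Principle C on *Marcus₃*.
*Diego₄*: the pronoun c-commands this R-expression → coindexation would violate Principle C on *Diego₄*.
*Ivan₅* and the pronoun do not c-command one another → neither Principle B nor Principle C is at stake; coindexation permitted.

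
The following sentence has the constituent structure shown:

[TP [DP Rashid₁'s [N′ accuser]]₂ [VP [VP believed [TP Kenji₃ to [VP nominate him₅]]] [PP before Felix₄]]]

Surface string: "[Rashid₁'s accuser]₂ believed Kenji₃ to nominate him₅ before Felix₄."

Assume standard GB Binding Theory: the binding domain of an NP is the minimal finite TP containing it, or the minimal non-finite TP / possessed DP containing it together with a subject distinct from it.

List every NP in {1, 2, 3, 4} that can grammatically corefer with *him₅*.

*him* is a pronoun, so Principle B applies: it must be free in its binding domain.
Binding domain of *him₅*: the embedded TP, whose subject is Kenji₃.
*Rashid₁* and the pronoun do not c-command one another → neither Principle B nor Principle C is at stake; coindexation permitted.
*[Rashid₁'s accuser]₂* c-commands the pronoun but from outside its binding domain, and is not c-commanded by it → coindexation permitted.
*Kenji₃* c-commands the pronoun within its binding domain → coindexation would violate Principle B.
*Felix₄* and the pronoun do not c-command one another → neither Principle B nor Principle C is at stake; coindexation permitted.

{1, 2, 4}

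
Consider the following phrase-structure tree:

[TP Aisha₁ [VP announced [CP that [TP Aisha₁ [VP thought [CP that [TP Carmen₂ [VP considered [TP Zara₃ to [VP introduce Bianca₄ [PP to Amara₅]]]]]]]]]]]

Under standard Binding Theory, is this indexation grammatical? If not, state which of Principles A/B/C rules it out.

Principle C

The two coindexed NPs are *Aisha₁* (the lower occurrence) and *Aisha₁* (the higher occurrence).
*Aisha₁* (the lower occurrence) is an R-expression. Principle C requires it to be free everywhere.
*Aisha₁* (the higher occurrence) c-commands it and carries the same index.
The R-expression is bound → Principle C violation.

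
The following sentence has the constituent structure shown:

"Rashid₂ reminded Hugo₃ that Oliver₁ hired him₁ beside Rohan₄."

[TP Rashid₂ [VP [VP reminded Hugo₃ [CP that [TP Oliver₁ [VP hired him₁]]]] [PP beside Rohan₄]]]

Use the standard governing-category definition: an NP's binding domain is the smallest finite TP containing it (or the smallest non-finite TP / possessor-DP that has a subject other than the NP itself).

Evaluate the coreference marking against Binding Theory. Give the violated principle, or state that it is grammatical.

Principle B

The two coindexed NPs are *Oliver₁* and *him₁*.
*him₁* is a pronoun. Its binding domain is the embedded TP, whose subject is Oliver₁.
*Oliver₁* c-commands it within that domain and carries the same index.
The pronoun is locally bound → Principle B violation.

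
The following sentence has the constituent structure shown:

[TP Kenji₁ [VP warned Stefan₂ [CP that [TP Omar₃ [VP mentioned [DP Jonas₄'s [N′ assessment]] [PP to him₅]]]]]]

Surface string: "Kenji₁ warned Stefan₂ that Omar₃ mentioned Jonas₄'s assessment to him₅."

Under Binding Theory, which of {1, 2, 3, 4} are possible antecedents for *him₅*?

{1, 2, 4}

*him* is a pronoun, so Principle B applies: it must be free in its binding domain.
Binding domain of *him₅*: the embedded TP, whose subject is Omar₃.
*Kenji₁* c-commands the pronoun but from outside its binding domain, and is not c-commanded by it → coindexation permitted.
*Stefan₂* c-commands the pronoun but from outside its binding domain, and is not c-commanded by it → coindexation permitted.
*Omar₃* c-commands the pronoun within its binding domain → coindexation would violate Principle B.
*Jonas₄* and the pronoun do not c-command one another → neither Principle B nor Principle C is at stake; coindexation permitted.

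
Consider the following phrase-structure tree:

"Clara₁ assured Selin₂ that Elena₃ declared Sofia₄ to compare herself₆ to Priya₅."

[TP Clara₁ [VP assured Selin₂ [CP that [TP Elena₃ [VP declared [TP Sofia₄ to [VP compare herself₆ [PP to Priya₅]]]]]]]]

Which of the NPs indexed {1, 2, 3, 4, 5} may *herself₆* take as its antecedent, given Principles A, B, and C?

*herself* is an anaphor, so Principle A applies: it must be bound in its binding domain.
Binding domain of *herself₆*: the embedded TP, whose subject is Sofia₄.
*Clara₁* c-commands the anaphor but is outside its binding domain → cannot satisfy Principle A.
*Selin₂* c-commands the anaphor but is outside its binding domain → cannot satisfy Principle A.
*Elena₃* c-commands the anaphor but is outside its binding domain → cannot satisfy Principle A.
*Sofia₄* c-commands the anaphor within its binding domain → licit binder.
*Priya₅* does not c-command the anaphor → cannot bind it.

{4}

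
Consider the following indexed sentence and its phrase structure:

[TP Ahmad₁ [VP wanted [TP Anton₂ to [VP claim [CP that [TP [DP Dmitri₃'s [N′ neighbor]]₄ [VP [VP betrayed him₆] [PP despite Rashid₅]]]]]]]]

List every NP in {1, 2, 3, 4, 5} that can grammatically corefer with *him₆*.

{1, 2, 3, 5}

*him* is a pronoun, so Principle B applies: it must be free in its binding domain.
Binding domain of *him₆*: the embedded TP, whose subject is [Dmitri₃'s neighbor]₄.
*Ahmad₁* c-commands the pronoun but from outside its binding domain, and is not c-commanded by it → coindexation permitted.
*Anton₂* c-commands the pronoun but from outside its binding domain, and is not c-commanded by it → coindexation permitted.
*Dmitri₃* and the pronoun do not c-command one another → neither Principle B nor Principle C is at stake; coindexation permitted.
*[Dmitri₃'s neighbor]₄* c-commands the pronoun within its binding domain → coindexation would violate Principle B.
*Rashid₅* and the pronoun do not c-command one another → neither Principle B nor Principle C is at stake; coindexation permitted.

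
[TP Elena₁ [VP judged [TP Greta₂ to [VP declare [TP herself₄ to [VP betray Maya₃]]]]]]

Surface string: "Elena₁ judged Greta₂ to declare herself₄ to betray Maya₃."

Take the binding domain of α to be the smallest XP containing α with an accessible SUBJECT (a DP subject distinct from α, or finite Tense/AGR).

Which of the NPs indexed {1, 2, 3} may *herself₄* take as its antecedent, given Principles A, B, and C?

*herself* is an anaphor, so Principle A applies: it must be bound in its binding domain.
Binding domain of *herself₄*: the embedded TP, whose subject is Greta₂.
*Elena₁* c-commands the anaphor but is outside its binding domain → cannot satisfy Principle A.
*Greta₂* c-commands the anaphor within its binding domain → licit binder.
*Maya₃* does not c-command the anaphor → cannot bind it.

{2}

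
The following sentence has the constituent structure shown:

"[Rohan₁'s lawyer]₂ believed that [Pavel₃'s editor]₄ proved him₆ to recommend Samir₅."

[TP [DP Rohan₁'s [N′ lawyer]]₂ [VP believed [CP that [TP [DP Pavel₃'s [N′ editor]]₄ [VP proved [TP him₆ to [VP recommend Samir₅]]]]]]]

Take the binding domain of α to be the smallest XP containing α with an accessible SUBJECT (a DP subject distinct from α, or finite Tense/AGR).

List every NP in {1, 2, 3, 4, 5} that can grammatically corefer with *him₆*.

*him* is a pronoun, so Principle B applies: it must be free in its binding domain.
Binding domain of *him₆*: the embedded TP, whose subject is [Pavel₃'s editor]₄.
*Rohan₁* and the pronoun do not c-command one another → neither Principle B nor Principle C is at stake; coindexation permitted.
*[Rohan₁'s lawyer]₂* c-commands the pronoun but from outside its binding domain, and is not c-commanded by it → coindexation permitted.
*Pavel₃* and the pronoun do not c-command one another → neither Principle B nor Principle C is at stake; coindexation permitted.
*[Pavel₃'s editor]₄* c-commands the pronoun within its binding domain → coindexation would violate Principle B.
*Samir₅*: the pronoun c-commands this R-expression → coindexation would violate Principle C on *Samir₅*.

{1, 2, 3}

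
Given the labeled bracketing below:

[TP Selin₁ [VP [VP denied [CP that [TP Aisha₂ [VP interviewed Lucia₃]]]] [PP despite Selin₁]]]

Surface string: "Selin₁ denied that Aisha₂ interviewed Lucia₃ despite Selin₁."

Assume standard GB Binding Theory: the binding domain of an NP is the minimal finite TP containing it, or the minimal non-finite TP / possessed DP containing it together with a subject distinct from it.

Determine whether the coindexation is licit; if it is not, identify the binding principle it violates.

The two coindexed NPs are *Selin₁* (the higher occurrence) and *Selin₁* (the lower occurrence).
*Selin₁* (the lower occurrence) is an R-expression. Principle C requires it to be free everywhere.
*Selin₁* (the higher occurrence) c-commands it and carries the same index.
The R-expression is bound → Principle C violation.

Principle C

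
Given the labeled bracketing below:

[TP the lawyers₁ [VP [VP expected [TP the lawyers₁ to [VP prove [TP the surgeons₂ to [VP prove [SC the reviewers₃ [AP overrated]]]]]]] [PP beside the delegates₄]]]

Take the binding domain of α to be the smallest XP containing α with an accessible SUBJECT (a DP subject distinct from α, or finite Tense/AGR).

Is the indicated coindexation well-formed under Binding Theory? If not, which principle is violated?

Principle C

The two coindexed NPs are *the lawyers₁* (the higher occurrence) and *the lawyers₁* (the lower occurrence).
*the lawyers₁* (the lower occurrence) is an R-expression. Principle C requires it to be free everywhere.
*the lawyers₁* (the higher occurrence) c-commands it and carries the same index.
The R-expression is bound → Principle C violation.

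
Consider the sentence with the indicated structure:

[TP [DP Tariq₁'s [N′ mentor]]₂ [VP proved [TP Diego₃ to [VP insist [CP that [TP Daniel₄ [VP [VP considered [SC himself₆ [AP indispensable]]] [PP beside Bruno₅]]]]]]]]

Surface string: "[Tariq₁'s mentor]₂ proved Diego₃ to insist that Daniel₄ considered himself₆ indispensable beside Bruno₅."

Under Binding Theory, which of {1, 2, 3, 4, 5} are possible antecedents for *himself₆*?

*himself* is an anaphor, so Principle A applies: it must be bound in its binding domain.
Binding domain of *himself₆*: the embedded TP, whose subject is Daniel₄.
*Tariq₁* does not c-command the anaphor → cannot bind it.
*[Tariq₁'s mentor]₂* c-commands the anaphor but is outside its binding domain → cannot satisfy Principle A.
*Diego₃* c-commands the anaphor but is outside its binding domain → cannot satisfy Principle A.
*Daniel₄* c-commands the anaphor within its binding domain → licit binder.
*Bruno₅* does not c-command the anaphor → cannot bind it.

{4}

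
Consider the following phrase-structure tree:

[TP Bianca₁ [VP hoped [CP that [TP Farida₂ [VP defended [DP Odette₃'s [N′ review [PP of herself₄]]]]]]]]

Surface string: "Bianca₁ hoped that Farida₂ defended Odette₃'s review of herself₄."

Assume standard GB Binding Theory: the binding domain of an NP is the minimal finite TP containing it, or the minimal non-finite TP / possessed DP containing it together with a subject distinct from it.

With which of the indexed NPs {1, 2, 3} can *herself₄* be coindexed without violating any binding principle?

*herself* is an anaphor, so Principle A applies: it must be bound in its binding domain.
Binding domain of *herself₄*: the possessed DP, whose subject is Odette₃.
*Bianca₁* c-commands the anaphor but is outside its binding domain → cannot satisfy Principle A.
*Farida₂* c-commands the anaphor but is outside its binding domain → cannot satisfy Principle A.
*Odette₃* c-commands the anaphor within its binding domain → licit binder.

{3}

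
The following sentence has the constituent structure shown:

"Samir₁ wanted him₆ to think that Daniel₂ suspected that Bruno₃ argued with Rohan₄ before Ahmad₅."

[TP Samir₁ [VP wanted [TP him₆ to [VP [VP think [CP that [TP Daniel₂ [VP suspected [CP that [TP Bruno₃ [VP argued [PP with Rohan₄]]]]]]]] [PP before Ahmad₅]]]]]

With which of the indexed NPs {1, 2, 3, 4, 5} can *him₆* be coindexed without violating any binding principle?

*him* is a pronoun, so Principle B applies: it must be free in its binding domain.
Binding domain of *him₆*: the matrix TP, whose subject is Samir₁.
*Samir₁* c-commands the pronoun within its binding domain → coindexation would violate Principle B.
*Daniel₂*: the pronoun c-commands this R-expression → coindexation would violate Principle C on *Daniel₂*.
*Bruno₃*: the pronoun c-commands this R-expression → coindexation would violate Principle C on *Bruno₃*.
*Rohan₄*: the pronoun c-commands this R-expression → coindexation would violate Principle C on *Rohan₄*.
*Ahmad₅*: the pronoun c-commands this R-expression → coindexation would violate Principle C on *Ahmad₅*.

none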